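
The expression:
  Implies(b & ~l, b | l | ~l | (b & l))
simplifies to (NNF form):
True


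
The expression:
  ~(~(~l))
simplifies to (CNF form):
~l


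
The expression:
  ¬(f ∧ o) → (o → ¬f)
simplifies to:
True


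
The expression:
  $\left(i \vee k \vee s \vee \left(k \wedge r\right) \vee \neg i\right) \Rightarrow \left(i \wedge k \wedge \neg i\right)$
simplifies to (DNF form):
$\text{False}$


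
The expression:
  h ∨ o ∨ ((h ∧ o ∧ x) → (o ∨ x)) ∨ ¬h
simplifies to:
True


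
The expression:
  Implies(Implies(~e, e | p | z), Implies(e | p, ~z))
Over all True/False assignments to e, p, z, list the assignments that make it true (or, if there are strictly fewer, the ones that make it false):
is false only for:
  e=False, p=True, z=True;
  e=True, p=False, z=True;
  e=True, p=True, z=True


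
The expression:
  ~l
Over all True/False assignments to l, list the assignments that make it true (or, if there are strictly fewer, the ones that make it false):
is true only for:
  l=False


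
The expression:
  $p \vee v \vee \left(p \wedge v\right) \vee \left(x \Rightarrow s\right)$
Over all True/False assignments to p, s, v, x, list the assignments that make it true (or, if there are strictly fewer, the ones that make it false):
is false only for:
  p=False, s=False, v=False, x=True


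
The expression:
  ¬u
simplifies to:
¬u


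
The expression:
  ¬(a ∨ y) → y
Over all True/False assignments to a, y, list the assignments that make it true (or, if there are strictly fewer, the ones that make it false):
is false only for:
  a=False, y=False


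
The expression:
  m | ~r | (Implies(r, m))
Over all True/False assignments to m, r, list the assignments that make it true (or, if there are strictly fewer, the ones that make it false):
is false only for:
  m=False, r=True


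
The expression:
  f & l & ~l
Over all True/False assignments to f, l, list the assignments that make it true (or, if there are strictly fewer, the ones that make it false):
is never true.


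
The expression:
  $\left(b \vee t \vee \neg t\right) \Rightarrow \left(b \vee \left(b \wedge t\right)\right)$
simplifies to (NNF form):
$b$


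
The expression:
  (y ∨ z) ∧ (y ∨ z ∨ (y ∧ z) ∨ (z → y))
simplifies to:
y ∨ z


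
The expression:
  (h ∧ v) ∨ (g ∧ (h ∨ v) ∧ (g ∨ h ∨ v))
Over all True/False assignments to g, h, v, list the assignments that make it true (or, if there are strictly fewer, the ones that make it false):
is true only for:
  g=False, h=True, v=True;
  g=True, h=False, v=True;
  g=True, h=True, v=False;
  g=True, h=True, v=True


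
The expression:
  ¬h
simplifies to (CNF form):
¬h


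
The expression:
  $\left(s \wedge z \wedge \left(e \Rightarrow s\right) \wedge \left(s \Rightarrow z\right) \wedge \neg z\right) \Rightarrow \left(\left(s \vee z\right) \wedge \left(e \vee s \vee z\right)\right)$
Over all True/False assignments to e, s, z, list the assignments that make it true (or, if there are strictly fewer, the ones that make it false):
is always true.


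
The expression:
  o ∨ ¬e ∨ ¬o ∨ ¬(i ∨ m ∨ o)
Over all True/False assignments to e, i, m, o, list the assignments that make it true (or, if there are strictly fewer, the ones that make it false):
is always true.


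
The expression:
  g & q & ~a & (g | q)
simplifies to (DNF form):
g & q & ~a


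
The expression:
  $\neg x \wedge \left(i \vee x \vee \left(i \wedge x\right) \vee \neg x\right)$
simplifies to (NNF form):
$\neg x$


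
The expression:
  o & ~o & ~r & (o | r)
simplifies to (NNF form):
False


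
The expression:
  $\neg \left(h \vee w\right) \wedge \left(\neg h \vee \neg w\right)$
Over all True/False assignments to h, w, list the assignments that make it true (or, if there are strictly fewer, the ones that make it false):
is true only for:
  h=False, w=False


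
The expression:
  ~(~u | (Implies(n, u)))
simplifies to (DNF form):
False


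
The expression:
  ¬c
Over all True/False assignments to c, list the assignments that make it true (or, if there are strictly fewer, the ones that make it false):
is true only for:
  c=False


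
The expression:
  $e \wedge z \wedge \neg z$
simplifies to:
$\text{False}$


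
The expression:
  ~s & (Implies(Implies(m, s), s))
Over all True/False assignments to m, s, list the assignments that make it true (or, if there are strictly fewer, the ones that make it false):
is true only for:
  m=True, s=False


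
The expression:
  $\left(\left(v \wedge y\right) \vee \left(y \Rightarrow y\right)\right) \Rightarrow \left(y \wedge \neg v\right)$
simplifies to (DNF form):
$y \wedge \neg v$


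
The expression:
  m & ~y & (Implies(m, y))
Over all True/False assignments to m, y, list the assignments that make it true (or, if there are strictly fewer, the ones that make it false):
is never true.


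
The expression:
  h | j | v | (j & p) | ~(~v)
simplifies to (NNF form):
h | j | v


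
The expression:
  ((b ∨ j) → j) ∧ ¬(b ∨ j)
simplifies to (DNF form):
¬b ∧ ¬j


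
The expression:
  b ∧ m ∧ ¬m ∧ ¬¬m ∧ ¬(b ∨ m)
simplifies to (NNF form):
False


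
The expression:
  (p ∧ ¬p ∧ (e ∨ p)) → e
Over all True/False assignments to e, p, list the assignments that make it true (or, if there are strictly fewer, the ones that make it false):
is always true.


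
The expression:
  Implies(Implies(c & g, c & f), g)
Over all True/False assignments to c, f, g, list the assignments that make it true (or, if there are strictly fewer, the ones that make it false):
is true only for:
  c=False, f=False, g=True;
  c=False, f=True, g=True;
  c=True, f=False, g=True;
  c=True, f=True, g=True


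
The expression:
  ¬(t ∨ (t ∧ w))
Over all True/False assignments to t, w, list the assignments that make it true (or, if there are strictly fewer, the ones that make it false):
is true only for:
  t=False, w=False;
  t=False, w=True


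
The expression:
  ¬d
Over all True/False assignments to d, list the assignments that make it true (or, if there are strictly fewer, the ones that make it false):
is true only for:
  d=False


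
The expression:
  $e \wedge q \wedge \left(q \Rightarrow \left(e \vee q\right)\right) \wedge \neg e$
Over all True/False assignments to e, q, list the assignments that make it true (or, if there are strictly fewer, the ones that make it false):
is never true.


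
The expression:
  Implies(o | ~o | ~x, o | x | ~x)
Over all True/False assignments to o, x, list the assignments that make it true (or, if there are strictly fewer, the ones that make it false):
is always true.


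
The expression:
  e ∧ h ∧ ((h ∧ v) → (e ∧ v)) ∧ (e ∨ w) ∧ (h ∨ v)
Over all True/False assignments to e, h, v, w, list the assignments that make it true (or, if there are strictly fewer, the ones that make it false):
is true only for:
  e=True, h=True, v=False, w=False;
  e=True, h=True, v=False, w=True;
  e=True, h=True, v=True, w=False;
  e=True, h=True, v=True, w=True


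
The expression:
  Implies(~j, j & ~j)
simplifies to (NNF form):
j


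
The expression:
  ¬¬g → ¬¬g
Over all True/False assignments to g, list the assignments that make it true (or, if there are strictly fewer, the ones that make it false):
is always true.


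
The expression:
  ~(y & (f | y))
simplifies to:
~y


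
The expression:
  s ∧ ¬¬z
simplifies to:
s ∧ z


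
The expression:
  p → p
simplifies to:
True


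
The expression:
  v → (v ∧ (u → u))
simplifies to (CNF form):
True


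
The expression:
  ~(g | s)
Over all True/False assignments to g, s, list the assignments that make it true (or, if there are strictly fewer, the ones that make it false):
is true only for:
  g=False, s=False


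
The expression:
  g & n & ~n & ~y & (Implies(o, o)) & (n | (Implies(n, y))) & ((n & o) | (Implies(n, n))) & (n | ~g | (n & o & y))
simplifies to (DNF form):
False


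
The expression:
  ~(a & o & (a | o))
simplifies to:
~a | ~o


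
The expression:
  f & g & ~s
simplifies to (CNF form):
f & g & ~s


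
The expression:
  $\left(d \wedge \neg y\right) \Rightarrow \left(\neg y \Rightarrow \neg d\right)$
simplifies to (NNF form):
$y \vee \neg d$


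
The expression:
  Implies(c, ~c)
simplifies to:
~c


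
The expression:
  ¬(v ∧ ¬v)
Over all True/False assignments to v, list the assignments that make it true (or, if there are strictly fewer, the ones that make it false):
is always true.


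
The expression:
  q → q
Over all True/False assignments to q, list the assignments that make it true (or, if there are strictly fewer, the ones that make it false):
is always true.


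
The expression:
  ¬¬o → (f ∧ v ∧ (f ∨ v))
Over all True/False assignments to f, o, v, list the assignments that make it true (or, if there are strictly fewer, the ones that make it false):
is false only for:
  f=False, o=True, v=False;
  f=False, o=True, v=True;
  f=True, o=True, v=False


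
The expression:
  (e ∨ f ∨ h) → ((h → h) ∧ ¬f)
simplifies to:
¬f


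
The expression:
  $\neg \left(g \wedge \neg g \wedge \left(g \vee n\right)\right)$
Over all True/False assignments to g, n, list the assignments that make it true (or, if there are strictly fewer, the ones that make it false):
is always true.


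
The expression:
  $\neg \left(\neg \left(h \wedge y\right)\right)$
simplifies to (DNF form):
$h \wedge y$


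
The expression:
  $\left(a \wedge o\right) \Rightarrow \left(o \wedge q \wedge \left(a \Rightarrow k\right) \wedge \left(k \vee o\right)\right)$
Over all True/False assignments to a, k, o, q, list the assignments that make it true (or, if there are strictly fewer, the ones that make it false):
is false only for:
  a=True, k=False, o=True, q=False;
  a=True, k=False, o=True, q=True;
  a=True, k=True, o=True, q=False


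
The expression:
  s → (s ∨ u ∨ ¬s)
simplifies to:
True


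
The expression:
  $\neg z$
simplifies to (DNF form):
$\neg z$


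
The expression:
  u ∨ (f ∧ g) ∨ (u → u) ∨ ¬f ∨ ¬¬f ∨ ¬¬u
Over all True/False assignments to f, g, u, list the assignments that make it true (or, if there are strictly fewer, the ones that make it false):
is always true.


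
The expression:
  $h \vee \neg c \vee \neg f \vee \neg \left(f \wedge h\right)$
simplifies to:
$\text{True}$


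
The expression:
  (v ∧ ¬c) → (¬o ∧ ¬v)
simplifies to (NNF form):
c ∨ ¬v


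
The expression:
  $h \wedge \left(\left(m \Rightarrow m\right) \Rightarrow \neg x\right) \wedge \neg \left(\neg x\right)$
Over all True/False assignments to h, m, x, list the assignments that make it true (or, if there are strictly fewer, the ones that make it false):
is never true.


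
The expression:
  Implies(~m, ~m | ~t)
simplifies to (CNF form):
True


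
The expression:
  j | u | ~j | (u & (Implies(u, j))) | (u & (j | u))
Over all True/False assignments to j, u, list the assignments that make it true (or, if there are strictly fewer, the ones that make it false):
is always true.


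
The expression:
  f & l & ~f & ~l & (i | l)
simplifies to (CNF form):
False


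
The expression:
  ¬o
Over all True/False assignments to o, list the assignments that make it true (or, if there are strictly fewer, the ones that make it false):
is true only for:
  o=False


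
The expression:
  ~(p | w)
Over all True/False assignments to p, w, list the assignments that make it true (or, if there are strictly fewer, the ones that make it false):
is true only for:
  p=False, w=False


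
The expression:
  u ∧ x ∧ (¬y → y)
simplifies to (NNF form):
u ∧ x ∧ y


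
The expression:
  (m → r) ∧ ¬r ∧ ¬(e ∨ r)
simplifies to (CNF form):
¬e ∧ ¬m ∧ ¬r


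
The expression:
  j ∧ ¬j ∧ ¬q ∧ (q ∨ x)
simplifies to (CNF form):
False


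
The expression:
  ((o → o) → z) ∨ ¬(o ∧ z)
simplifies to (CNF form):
True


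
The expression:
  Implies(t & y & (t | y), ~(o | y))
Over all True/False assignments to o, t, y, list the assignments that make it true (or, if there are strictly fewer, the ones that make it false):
is false only for:
  o=False, t=True, y=True;
  o=True, t=True, y=True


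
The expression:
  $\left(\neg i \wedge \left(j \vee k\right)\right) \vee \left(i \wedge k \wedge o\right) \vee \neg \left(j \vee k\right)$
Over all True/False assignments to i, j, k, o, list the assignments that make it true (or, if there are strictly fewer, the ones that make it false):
is false only for:
  i=True, j=False, k=True, o=False;
  i=True, j=True, k=False, o=False;
  i=True, j=True, k=False, o=True;
  i=True, j=True, k=True, o=False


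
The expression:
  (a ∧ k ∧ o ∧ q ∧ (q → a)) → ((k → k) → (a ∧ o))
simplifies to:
True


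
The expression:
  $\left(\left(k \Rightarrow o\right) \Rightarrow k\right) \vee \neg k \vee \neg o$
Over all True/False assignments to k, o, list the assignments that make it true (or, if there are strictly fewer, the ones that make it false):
is always true.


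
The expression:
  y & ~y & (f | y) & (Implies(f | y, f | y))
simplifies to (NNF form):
False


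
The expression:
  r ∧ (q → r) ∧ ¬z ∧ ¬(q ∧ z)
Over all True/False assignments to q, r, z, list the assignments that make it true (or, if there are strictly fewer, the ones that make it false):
is true only for:
  q=False, r=True, z=False;
  q=True, r=True, z=False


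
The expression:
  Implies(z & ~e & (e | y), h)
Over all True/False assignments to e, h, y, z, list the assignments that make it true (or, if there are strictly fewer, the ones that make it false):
is false only for:
  e=False, h=False, y=True, z=True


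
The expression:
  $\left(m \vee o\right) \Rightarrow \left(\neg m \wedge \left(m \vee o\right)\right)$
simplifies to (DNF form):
$\neg m$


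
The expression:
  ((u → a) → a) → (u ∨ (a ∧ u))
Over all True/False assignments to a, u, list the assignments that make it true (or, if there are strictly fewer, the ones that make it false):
is false only for:
  a=True, u=False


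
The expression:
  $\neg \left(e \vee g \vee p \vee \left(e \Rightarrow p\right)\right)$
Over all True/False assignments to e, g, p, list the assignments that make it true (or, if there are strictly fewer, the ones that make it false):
is never true.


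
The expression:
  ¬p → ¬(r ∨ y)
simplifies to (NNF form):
p ∨ (¬r ∧ ¬y)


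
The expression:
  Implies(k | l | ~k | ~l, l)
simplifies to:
l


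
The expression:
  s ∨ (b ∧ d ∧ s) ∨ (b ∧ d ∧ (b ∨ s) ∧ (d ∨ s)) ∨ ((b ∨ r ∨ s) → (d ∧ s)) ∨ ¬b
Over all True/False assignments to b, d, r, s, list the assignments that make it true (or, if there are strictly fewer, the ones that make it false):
is false only for:
  b=True, d=False, r=False, s=False;
  b=True, d=False, r=True, s=False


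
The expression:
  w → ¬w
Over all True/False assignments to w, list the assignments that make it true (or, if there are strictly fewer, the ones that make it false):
is true only for:
  w=False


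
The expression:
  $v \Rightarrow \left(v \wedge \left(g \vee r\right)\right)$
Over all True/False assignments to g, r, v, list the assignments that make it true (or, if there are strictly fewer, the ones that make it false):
is false only for:
  g=False, r=False, v=True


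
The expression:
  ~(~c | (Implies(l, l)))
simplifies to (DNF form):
False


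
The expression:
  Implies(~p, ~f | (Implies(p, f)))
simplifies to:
True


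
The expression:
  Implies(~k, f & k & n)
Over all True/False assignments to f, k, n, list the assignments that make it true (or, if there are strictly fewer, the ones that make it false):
is true only for:
  f=False, k=True, n=False;
  f=False, k=True, n=True;
  f=True, k=True, n=False;
  f=True, k=True, n=True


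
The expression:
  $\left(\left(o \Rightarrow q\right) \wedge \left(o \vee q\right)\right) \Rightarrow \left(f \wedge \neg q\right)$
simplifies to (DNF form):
$\neg q$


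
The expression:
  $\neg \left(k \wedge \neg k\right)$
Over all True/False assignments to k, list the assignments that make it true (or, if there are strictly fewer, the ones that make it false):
is always true.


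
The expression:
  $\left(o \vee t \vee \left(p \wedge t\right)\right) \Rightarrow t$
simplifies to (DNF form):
$t \vee \neg o$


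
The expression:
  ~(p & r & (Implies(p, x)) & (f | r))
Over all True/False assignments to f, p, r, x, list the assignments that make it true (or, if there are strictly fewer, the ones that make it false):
is false only for:
  f=False, p=True, r=True, x=True;
  f=True, p=True, r=True, x=True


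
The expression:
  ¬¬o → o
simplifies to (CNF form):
True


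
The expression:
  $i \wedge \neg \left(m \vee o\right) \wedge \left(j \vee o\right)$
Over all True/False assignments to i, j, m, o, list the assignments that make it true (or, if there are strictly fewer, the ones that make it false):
is true only for:
  i=True, j=True, m=False, o=False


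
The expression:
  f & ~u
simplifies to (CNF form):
f & ~u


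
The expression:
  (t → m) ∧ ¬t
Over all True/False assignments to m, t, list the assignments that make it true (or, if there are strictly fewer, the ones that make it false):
is true only for:
  m=False, t=False;
  m=True, t=False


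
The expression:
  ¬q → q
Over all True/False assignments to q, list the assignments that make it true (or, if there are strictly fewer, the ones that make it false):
is true only for:
  q=True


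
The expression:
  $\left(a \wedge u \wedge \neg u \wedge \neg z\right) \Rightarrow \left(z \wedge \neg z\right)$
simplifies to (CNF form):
$\text{True}$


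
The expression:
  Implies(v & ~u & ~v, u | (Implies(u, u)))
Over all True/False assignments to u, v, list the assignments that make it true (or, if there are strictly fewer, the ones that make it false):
is always true.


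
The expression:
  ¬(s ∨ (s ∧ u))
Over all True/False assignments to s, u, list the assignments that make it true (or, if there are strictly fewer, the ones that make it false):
is true only for:
  s=False, u=False;
  s=False, u=True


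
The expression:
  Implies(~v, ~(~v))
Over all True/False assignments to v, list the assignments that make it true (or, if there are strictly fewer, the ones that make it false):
is true only for:
  v=True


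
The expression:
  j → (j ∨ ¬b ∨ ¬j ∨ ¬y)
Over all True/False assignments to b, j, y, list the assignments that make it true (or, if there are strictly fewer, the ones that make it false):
is always true.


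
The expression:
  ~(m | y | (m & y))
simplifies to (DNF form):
~m & ~y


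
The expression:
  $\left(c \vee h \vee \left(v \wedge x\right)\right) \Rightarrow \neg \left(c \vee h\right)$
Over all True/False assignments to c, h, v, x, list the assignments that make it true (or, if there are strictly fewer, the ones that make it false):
is true only for:
  c=False, h=False, v=False, x=False;
  c=False, h=False, v=False, x=True;
  c=False, h=False, v=True, x=False;
  c=False, h=False, v=True, x=True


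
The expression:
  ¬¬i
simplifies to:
i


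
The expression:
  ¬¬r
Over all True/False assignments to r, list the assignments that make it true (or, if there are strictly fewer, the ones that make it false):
is true only for:
  r=True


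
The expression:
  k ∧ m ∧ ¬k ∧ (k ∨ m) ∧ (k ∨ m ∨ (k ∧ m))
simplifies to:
False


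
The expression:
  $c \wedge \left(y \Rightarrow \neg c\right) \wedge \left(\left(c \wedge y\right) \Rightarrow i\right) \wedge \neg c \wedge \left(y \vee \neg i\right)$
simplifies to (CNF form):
$\text{False}$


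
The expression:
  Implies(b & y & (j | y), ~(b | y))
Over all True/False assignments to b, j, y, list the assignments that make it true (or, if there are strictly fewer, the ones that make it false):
is false only for:
  b=True, j=False, y=True;
  b=True, j=True, y=True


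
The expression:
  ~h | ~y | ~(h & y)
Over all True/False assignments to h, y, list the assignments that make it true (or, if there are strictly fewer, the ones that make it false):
is false only for:
  h=True, y=True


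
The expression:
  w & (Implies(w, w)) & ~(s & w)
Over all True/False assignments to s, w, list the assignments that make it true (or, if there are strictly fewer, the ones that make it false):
is true only for:
  s=False, w=True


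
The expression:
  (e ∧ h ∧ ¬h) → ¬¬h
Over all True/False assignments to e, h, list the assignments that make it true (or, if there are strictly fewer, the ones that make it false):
is always true.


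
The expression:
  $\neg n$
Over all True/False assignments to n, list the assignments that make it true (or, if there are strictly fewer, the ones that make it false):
is true only for:
  n=False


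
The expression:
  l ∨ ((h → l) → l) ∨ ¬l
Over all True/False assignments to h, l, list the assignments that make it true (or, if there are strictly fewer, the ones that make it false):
is always true.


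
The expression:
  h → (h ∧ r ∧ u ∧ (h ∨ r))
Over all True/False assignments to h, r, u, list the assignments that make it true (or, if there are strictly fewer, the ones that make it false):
is false only for:
  h=True, r=False, u=False;
  h=True, r=False, u=True;
  h=True, r=True, u=False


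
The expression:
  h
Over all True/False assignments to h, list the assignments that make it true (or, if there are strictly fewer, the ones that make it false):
is true only for:
  h=True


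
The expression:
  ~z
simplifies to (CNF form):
~z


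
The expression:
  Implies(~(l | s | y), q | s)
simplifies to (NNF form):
l | q | s | y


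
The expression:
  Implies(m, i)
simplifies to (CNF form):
i | ~m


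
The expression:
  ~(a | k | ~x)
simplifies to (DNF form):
x & ~a & ~k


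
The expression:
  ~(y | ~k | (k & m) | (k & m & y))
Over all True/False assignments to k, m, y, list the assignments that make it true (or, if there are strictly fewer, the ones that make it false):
is true only for:
  k=True, m=False, y=False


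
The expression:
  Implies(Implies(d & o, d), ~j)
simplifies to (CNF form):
~j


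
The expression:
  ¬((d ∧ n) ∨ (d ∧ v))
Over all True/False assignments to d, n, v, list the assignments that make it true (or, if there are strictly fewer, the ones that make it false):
is false only for:
  d=True, n=False, v=True;
  d=True, n=True, v=False;
  d=True, n=True, v=True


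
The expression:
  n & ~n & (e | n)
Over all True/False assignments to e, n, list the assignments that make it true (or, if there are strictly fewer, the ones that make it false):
is never true.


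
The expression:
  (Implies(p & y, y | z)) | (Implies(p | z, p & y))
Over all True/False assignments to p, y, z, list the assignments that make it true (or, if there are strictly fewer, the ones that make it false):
is always true.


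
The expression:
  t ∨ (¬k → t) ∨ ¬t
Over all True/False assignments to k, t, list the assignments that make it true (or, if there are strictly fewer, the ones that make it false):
is always true.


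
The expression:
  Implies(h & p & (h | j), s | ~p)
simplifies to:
s | ~h | ~p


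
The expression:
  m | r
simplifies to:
m | r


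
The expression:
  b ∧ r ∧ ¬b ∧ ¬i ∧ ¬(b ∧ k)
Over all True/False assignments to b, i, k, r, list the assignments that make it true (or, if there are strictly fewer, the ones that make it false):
is never true.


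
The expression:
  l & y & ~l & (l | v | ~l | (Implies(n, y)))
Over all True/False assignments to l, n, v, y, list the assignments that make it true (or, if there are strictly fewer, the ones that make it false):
is never true.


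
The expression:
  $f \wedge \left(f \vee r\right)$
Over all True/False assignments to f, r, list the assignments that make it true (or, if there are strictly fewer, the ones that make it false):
is true only for:
  f=True, r=False;
  f=True, r=True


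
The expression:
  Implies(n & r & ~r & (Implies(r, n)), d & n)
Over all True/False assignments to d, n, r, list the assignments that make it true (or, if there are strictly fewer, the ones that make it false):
is always true.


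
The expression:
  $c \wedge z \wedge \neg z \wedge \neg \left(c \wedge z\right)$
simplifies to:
$\text{False}$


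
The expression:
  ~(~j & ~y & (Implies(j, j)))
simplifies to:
j | y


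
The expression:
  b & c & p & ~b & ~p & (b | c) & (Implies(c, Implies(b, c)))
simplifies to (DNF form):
False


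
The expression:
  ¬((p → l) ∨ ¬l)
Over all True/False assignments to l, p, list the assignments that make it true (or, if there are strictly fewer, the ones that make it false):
is never true.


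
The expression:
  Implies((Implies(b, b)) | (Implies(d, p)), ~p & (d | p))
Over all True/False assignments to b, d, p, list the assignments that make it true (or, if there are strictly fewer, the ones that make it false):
is true only for:
  b=False, d=True, p=False;
  b=True, d=True, p=False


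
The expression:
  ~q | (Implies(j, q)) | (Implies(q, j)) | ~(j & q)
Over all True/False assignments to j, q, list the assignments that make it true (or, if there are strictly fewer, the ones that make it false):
is always true.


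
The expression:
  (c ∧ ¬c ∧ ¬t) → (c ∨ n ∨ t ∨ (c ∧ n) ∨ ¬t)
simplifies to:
True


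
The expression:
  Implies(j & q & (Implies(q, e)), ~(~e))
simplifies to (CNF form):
True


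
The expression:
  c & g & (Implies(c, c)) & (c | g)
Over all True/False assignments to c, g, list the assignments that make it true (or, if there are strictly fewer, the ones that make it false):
is true only for:
  c=True, g=True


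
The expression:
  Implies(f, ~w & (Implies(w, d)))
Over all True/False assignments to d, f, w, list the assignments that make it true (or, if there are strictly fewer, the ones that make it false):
is false only for:
  d=False, f=True, w=True;
  d=True, f=True, w=True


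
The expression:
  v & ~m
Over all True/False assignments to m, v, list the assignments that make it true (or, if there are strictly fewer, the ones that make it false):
is true only for:
  m=False, v=True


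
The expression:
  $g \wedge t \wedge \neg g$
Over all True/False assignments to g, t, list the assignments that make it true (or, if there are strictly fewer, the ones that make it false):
is never true.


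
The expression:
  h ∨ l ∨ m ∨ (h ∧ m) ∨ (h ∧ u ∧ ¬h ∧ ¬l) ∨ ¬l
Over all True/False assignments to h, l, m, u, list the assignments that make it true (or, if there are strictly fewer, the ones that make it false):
is always true.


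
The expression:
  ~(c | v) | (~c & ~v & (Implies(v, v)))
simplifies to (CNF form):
~c & ~v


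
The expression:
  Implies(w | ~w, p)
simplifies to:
p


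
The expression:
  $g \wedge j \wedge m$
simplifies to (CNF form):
$g \wedge j \wedge m$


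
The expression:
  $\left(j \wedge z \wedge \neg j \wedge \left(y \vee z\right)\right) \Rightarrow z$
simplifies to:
$\text{True}$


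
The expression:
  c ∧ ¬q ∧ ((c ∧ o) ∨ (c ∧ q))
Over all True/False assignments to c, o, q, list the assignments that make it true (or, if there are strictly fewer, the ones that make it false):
is true only for:
  c=True, o=True, q=False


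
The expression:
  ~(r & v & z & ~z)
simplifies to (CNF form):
True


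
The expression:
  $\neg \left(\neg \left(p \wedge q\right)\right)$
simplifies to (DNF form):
$p \wedge q$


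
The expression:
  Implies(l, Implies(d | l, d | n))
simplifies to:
d | n | ~l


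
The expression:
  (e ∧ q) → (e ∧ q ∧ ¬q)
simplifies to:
¬e ∨ ¬q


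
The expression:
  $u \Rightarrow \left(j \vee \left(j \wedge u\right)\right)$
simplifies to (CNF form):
$j \vee \neg u$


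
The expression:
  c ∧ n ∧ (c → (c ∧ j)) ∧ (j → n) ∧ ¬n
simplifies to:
False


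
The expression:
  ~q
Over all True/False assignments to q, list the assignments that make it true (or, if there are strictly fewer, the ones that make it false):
is true only for:
  q=False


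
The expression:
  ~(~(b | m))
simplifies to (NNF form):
b | m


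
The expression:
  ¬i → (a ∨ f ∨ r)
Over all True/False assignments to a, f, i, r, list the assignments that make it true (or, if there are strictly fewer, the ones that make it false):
is false only for:
  a=False, f=False, i=False, r=False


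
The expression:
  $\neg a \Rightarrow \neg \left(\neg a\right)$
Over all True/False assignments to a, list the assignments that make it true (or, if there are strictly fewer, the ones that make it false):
is true only for:
  a=True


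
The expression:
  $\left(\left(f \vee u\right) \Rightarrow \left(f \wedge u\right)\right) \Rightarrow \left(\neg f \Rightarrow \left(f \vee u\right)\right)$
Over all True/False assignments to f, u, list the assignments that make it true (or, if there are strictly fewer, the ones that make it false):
is false only for:
  f=False, u=False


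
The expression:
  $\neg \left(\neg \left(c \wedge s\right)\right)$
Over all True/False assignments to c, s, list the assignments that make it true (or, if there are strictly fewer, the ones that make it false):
is true only for:
  c=True, s=True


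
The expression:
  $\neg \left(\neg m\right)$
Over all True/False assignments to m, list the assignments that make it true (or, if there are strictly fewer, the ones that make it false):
is true only for:
  m=True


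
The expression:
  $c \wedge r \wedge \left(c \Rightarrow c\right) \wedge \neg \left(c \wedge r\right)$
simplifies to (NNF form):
$\text{False}$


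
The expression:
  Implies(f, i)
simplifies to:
i | ~f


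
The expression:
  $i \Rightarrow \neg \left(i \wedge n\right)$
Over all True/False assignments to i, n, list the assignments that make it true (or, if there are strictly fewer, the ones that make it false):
is false only for:
  i=True, n=True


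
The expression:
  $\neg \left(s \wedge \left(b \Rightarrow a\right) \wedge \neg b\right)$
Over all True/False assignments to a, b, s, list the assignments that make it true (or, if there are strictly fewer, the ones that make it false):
is false only for:
  a=False, b=False, s=True;
  a=True, b=False, s=True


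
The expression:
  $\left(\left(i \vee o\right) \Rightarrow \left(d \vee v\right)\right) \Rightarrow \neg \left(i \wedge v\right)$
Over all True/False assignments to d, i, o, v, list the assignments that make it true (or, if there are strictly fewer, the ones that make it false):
is false only for:
  d=False, i=True, o=False, v=True;
  d=False, i=True, o=True, v=True;
  d=True, i=True, o=False, v=True;
  d=True, i=True, o=True, v=True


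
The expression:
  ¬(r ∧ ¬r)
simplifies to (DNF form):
True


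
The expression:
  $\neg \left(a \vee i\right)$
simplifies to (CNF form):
$\neg a \wedge \neg i$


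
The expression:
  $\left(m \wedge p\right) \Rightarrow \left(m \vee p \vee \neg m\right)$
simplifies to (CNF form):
$\text{True}$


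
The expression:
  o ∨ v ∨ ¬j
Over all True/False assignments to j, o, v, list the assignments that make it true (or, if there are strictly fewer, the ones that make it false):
is false only for:
  j=True, o=False, v=False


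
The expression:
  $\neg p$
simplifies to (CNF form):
$\neg p$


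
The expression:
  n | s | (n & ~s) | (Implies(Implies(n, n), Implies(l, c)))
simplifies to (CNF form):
c | n | s | ~l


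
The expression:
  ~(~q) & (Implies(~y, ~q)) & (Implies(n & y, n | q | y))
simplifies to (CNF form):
q & y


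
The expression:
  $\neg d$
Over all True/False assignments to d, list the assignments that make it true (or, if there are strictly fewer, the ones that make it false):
is true only for:
  d=False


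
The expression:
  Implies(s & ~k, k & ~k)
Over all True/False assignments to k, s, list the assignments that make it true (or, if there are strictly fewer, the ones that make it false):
is false only for:
  k=False, s=True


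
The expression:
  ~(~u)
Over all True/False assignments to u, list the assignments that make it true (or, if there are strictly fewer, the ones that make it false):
is true only for:
  u=True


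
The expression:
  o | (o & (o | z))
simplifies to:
o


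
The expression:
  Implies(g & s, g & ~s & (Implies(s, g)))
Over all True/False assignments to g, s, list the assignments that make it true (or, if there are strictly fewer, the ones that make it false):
is false only for:
  g=True, s=True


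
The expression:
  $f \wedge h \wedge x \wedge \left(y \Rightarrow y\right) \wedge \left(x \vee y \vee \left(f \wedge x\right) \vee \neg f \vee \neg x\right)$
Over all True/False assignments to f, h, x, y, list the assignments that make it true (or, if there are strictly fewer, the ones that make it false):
is true only for:
  f=True, h=True, x=True, y=False;
  f=True, h=True, x=True, y=True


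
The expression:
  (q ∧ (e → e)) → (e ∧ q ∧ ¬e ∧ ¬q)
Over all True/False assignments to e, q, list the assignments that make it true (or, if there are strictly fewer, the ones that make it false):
is true only for:
  e=False, q=False;
  e=True, q=False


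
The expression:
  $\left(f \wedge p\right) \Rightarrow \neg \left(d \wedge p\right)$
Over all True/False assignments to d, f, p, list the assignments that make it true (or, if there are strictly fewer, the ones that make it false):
is false only for:
  d=True, f=True, p=True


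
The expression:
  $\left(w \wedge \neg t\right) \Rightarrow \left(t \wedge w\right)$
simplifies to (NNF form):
$t \vee \neg w$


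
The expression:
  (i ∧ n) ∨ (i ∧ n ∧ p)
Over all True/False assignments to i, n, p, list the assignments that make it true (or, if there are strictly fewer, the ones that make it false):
is true only for:
  i=True, n=True, p=False;
  i=True, n=True, p=True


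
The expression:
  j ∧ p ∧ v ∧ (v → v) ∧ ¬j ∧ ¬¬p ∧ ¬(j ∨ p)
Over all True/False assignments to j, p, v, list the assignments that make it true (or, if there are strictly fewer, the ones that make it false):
is never true.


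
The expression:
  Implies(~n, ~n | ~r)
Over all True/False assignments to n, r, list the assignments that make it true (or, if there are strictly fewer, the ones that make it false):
is always true.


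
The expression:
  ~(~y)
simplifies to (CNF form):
y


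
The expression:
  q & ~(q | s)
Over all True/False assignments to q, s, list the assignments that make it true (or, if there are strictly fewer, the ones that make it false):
is never true.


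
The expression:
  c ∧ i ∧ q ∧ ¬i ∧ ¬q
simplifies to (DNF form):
False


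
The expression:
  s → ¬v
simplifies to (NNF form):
¬s ∨ ¬v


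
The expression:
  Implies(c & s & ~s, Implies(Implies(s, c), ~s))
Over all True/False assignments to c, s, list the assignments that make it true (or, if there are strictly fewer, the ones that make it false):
is always true.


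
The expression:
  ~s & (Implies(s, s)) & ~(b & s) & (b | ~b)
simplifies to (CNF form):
~s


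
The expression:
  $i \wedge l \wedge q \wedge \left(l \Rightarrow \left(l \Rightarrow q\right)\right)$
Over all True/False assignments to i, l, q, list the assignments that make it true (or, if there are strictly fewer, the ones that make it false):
is true only for:
  i=True, l=True, q=True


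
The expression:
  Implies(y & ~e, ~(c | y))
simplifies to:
e | ~y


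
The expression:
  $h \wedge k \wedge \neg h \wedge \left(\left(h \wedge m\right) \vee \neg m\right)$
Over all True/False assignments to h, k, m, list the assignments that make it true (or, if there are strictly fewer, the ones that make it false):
is never true.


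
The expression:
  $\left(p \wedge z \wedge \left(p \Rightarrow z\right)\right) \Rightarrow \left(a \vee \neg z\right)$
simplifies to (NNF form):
$a \vee \neg p \vee \neg z$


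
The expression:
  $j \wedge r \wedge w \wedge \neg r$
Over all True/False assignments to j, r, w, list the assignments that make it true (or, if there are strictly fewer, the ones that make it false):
is never true.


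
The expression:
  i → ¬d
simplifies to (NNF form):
¬d ∨ ¬i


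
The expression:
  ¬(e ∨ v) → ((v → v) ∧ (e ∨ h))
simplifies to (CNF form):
e ∨ h ∨ v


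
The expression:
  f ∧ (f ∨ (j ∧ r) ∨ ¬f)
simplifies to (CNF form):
f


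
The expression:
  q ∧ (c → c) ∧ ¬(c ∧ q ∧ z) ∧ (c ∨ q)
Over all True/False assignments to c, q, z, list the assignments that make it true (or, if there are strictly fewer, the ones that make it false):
is true only for:
  c=False, q=True, z=False;
  c=False, q=True, z=True;
  c=True, q=True, z=False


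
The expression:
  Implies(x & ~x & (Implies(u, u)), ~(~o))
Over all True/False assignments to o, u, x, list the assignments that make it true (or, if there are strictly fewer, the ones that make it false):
is always true.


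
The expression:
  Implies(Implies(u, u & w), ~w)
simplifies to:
~w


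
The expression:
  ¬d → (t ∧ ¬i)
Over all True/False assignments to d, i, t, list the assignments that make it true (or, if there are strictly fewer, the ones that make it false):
is false only for:
  d=False, i=False, t=False;
  d=False, i=True, t=False;
  d=False, i=True, t=True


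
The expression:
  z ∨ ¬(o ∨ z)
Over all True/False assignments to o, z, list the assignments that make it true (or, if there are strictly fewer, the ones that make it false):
is false only for:
  o=True, z=False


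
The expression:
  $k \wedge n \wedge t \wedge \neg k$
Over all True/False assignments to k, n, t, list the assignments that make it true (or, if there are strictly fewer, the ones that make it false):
is never true.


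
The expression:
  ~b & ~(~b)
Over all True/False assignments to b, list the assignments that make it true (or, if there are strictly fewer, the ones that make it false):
is never true.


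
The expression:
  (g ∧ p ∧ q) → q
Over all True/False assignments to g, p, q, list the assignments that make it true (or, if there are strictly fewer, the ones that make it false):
is always true.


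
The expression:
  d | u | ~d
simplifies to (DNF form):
True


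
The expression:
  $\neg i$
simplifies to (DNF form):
$\neg i$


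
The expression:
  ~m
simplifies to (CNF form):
~m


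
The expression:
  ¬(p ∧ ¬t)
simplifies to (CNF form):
t ∨ ¬p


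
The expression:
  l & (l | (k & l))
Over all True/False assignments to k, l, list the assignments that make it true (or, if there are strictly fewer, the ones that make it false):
is true only for:
  k=False, l=True;
  k=True, l=True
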